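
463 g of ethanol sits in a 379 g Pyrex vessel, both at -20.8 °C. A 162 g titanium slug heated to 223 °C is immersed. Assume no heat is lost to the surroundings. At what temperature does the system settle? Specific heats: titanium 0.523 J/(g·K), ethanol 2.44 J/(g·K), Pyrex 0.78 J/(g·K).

T_f ≈ -7.1 °C

Let T be the final temperature. ΣQ_i = 0:
162*0.523*(T − 223) + 463*2.44*(T − (-20.8)) + 379*0.78*(T − (-20.8)) = 0
84.73(T − 223) + 1129.7(T − (-20.8)) + 295.62(T − (-20.8)) = 0
(84.73 + 1129.7 + 295.62) T = 84.73*223 + 1129.7*(-20.8) + 295.62*(-20.8)
T = -10753 / 1510.1 = -7.12 °C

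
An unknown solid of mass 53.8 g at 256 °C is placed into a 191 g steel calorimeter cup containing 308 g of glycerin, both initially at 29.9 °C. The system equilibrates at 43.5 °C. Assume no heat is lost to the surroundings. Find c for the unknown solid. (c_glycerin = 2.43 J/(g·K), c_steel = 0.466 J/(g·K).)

Heat gained plus heat lost sum to zero:
53.8×c×(43.5 − 256) + 308×2.43×(43.5 − 29.9) + 191×0.466×(43.5 − 29.9) = 0
-11432 c = -11389
c = -11389/-11432 ≈ 0.9962 J/(g·K)

c ≈ 0.996 J/(g·K)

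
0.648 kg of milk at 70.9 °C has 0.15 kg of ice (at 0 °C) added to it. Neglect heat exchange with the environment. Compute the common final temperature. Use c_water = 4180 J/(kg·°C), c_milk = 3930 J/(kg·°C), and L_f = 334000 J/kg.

T_f ≈ 41.1 °C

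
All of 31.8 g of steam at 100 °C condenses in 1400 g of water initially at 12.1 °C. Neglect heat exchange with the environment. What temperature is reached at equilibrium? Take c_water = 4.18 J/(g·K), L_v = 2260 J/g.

Energy conservation, ΣQ = 0:
condense steam: −31.8×2260 = −71868
  condensate cools 100→T: 31.8×4.18×(T − 100) = 132.92(T − 100)
  water warms: 1400×4.18×(T − 12.1) = 5852(T − 12.1)
5984.9 T = 71868 + 13292 + 70809 = 155970
T ≈ 26.06 °C, under the boiling point, so the assumption holds.

T_f ≈ 26.1 °C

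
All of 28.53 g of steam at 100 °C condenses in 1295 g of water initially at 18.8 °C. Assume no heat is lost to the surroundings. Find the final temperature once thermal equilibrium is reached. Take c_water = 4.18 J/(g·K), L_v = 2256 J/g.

T_f ≈ 32.2 °C

Energy conservation, ΣQ = 0:
steam→water at 100 °C releases m L_v = 28.53×2256 = 64364
  condensed water 100 °C→T: 119.26(T − 100)
  original water: 5413.1(T − 18.8)
5532.4 T = 64364 + 11926 + 101766 = 178056
T ≈ 32.18 °C, under the boiling point, so the assumption holds.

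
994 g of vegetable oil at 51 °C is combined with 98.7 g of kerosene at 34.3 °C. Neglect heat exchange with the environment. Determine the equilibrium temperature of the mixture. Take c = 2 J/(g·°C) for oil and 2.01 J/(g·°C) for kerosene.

T_f ≈ 49.5 °C

Let T be the final temperature. ΣQ_i = 0:
994·2·(T − 51) + 98.7·2.01·(T − 34.3) = 0
2186.4 T = 108193
T = 108193 / 2186.4 = 49.5 °C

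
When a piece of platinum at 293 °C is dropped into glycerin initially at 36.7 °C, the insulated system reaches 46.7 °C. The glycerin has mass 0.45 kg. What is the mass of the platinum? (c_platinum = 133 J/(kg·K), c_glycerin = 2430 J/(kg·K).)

Let T be the final temperature. ΣQ_i = 0:
m·133·(46.7 − 293) + 0.45·2430·(46.7 − 36.7) = 0
-32758 m = -10935
m = -10935/-32758 ≈ 0.3338 kg

m ≈ 0.334 kg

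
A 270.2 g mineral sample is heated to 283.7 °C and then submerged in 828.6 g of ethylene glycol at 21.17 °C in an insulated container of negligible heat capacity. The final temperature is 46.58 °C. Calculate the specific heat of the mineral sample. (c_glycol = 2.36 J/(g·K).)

c ≈ 0.776 J/(g·K)

Taking heat into each body as positive, Σ m c ΔT = 0:
270.2×c×(46.58 − 283.7) + 828.6×2.36×(46.58 − 21.17) = 0
-64070 c = -49689
c = -49689/-64070 ≈ 0.7755 J/(g·K)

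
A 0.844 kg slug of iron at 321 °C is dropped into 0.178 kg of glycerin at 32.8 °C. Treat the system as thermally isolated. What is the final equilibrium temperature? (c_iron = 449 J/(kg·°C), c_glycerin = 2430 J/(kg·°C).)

T_f ≈ 167.4 °C

T_f = Σ m_i c_i T_i / Σ m_i c_i:
T_f = (378.96*321 + 432.54*32.8) / (378.96 + 432.54)
    = 135832 / 811.5 ≈ 167.38 °C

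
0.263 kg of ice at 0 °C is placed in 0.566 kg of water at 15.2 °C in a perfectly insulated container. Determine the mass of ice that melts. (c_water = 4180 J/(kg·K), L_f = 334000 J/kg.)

m_melted ≈ 0.108 kg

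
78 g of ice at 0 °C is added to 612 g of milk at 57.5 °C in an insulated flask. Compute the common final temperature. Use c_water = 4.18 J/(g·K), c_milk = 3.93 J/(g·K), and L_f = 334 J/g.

Heat gained plus heat lost sum to zero:
melt ice: 78·334 = 26052
  meltwater 0→T: 78·4.18·T = 326.04 T
  milk cools: 612·3.93·(T − 57.5) = 2405.2(T − 57.5)
2731.2 T = 138297 − 26052 = 112245
T ≈ 41.10 °C — above 0 °C, consistent with complete melting.

T_f ≈ 41.1 °C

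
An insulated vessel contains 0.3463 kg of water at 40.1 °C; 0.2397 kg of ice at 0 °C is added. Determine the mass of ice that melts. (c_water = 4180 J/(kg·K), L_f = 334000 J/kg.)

Cooling the water to 0 °C releases 0.3463×4180×40.1 = 58046 J.
Fully melting the ice requires m_ice L_f = 0.2397×334000 = 80060 J.
That's not enough to melt it all — equilibrium is at 0 °C with ice remaining.
Mass melted = 58046/334000 ≈ 0.1738 kg.

m_melted ≈ 0.174 kg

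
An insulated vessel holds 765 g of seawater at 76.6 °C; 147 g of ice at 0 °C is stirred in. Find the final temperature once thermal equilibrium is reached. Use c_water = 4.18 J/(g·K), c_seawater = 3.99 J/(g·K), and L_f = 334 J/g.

Sum of m c ΔT and latent-heat terms is zero:
latent heat to melt: 147×334 = 49098; meltwater 0→T: 147×4.18×T = 614.46 T; seawater cools: 765×3.99×(T − 76.6) = 3052.4(T − 76.6)
3666.8 T = 233810 − 49098 = 184712
T ≈ 50.37 °C — above 0 °C, consistent with complete melting.

T_f ≈ 50.4 °C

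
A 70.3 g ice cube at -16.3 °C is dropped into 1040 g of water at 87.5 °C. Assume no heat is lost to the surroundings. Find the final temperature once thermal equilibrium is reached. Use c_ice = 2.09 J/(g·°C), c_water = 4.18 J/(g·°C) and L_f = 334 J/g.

T_f ≈ 76.4 °C

Heat gained plus heat lost sum to zero:
warm ice to 0 °C: 70.3·2.09·(0 − (-16.3)) = 2394.9
  fusion: m_ice L_f = 70.3·334 = 23480
  warm the meltwater: 293.85 T
  water: 4347.2(T − 87.5)
4641.1 T = 380380 − 25875 = 354505
T ≈ 76.38 °C — above 0 °C, consistent with complete melting.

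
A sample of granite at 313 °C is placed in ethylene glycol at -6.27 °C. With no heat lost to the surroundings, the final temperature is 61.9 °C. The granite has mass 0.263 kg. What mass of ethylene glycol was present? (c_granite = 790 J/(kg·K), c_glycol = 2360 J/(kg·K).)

m ≈ 0.324 kg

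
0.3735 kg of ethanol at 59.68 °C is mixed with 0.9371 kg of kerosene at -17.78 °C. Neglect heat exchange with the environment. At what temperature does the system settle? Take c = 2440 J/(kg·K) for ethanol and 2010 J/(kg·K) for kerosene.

T_f is the heat-capacity-weighted average of the initial temperatures:
T_f = (911.34×59.68 + 1883.6×(-17.78)) / (911.34 + 1883.6)
    = 20899 / 2794.9 ≈ 7.48 °C

T_f ≈ 7.5 °C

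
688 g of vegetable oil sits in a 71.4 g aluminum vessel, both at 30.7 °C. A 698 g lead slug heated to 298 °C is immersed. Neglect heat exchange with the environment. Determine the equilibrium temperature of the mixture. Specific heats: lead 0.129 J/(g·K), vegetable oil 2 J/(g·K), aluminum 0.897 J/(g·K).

Taking heat into each body as positive, Σ m c ΔT = 0:
698*0.129*(T − 298) + 688*2*(T − 30.7) + 71.4*0.897*(T − 30.7) = 0
90.04(T − 298) + 1376(T − 30.7) + 64.05(T − 30.7) = 0
(90.04 + 1376 + 64.05) T = 90.04*298 + 1376*30.7 + 64.05*30.7
T = 71042 / 1530.1 = 46.4 °C

T_f ≈ 46.4 °C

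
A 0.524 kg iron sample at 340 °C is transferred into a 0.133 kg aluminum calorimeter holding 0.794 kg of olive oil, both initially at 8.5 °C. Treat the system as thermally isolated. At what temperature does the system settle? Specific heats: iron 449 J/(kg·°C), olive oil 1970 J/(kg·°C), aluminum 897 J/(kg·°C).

Let T be the final temperature. ΣQ_i = 0:
0.524×449×(T − 340) + 0.794×1970×(T − 8.5) + 0.133×897×(T − 8.5) = 0
(235.28 + 1564.2 + 119.3) T = 235.28×340 + 1564.2×8.5 + 119.3×8.5
T = 94303 / 1918.8 = 49.1 °C

T_f ≈ 49.1 °C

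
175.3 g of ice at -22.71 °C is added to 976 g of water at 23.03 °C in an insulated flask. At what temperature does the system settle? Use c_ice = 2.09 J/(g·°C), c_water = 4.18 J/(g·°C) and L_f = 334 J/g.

T_f ≈ 5.6 °C

Heat gained plus heat lost sum to zero:
ice -22.71→0 °C: 175.3·2.09·22.71 = 8320.4; melt ice: 175.3·334 = 58550; meltwater 0→T: 175.3·4.18·T = 732.75 T; water: 4079.7(T − 23.03)
4812.4 T = 93955 − 66871 = 27084
T ≈ 5.63 °C — above 0 °C, consistent with complete melting.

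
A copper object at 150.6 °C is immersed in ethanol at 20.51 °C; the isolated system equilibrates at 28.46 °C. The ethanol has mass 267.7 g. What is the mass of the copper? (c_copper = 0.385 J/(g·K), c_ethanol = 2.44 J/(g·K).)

m ≈ 110 g

Taking heat into each body as positive, Σ m c ΔT = 0:
m·0.385·(28.46 − 150.6) + 267.7·2.44·(28.46 − 20.51) = 0
-47.02 m = -5192.8
m = -5192.8/-47.02 ≈ 110.4 g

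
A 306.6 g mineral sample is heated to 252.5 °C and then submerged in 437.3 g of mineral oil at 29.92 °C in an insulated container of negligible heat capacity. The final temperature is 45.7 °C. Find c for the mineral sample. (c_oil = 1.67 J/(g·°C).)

Heat lost by the mineral sample = heat gained by the oil:
306.6·c·(252.5 − 45.7) = 437.3·1.67·(45.7 − 29.92)
63405 c = 11524  ⇒  c ≈ 0.1818 J/(g·°C)

c ≈ 0.182 J/(g·°C)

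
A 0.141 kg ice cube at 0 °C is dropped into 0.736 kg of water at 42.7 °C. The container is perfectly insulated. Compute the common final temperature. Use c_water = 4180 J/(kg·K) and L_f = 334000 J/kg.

T_f ≈ 23.0 °C

Net heat exchanged in the isolated system is zero:
melt ice: 0.141·334000 = 47094; warm the meltwater: 589.38 T; water cools: 0.736·4180·(T − 42.7) = 3076.5(T − 42.7)
3665.9 T = 131366 − 47094 = 84272
T ≈ 22.99 °C (positive, so assuming full melt was valid).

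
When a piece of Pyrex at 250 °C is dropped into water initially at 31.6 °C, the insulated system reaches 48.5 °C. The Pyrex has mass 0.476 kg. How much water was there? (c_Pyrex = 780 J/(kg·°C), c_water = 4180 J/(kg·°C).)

m ≈ 1.06 kg

Let T be the final temperature. ΣQ_i = 0:
0.476·780·(48.5 − 250) + m·4180·(48.5 − 31.6) = 0
70642 m = 74813
m = 74813/70642 ≈ 1.059 kg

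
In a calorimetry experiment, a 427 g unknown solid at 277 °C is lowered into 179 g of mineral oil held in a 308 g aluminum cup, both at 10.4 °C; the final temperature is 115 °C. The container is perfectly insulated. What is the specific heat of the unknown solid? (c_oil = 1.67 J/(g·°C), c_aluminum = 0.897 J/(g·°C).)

Energy conservation, ΣQ = 0:
427·c·(115 − 277) + 179·1.67·(115 − 10.4) + 308·0.897·(115 − 10.4) = 0
-69174 c = -60167
c = -60167/-69174 ≈ 0.8698 J/(g·°C)

c ≈ 0.87 J/(g·°C)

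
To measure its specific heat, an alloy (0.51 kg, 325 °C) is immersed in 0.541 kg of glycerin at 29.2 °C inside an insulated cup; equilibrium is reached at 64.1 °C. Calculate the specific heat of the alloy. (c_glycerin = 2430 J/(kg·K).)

Heat lost by the alloy = heat gained by the glycerin:
0.51·c·(325 − 64.1) = 0.541·2430·(64.1 − 29.2)
133.06 c = 45881  ⇒  c ≈ 344.8 J/(kg·K)

c ≈ 345 J/(kg·K)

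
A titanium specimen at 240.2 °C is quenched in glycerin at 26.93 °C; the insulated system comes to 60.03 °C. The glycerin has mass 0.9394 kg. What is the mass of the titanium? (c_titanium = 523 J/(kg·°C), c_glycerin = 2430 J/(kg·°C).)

m ≈ 0.802 kg

Heat lost by the titanium = heat gained by the glycerin:
m×523×(240.2 − 60.03) = 0.9394×2430×(60.03 − 26.93)
94229 m = 75559  ⇒  m ≈ 0.8019 kg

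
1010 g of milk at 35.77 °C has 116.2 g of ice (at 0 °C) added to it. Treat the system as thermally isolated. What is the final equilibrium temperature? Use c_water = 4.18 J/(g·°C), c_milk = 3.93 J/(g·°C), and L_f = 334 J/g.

T_f ≈ 23.2 °C

Energy conservation, ΣQ = 0:
fusion: m_ice L_f = 116.2·334 = 38811
  warm the meltwater: 485.72 T
  milk: 3969.3(T − 35.77)
4455 T = 141982 − 38811 = 103171
T ≈ 23.16 °C. Since T > 0 °C, the all-ice-melts assumption holds.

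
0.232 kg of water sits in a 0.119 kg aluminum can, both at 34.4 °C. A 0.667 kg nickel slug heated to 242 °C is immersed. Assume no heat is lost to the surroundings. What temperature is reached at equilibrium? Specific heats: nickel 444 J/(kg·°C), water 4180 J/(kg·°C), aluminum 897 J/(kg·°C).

T_f ≈ 79.2 °C

Net heat exchanged in the isolated system is zero:
0.667·444·(T − 242) + 0.232·4180·(T − 34.4) + 0.119·897·(T − 34.4) = 0
296.15(T − 242) + 969.76(T − 34.4) + 106.74(T − 34.4) = 0
(296.15 + 969.76 + 106.74) T = 296.15·242 + 969.76·34.4 + 106.74·34.4
T = 108700/1372.7 ≈ 79.19 °C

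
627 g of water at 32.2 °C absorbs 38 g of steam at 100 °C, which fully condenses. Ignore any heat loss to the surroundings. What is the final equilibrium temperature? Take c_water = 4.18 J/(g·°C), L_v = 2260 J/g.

T_f ≈ 67.0 °C

Setting the total heat transfer to zero:
steam→water at 100 °C releases m L_v = 38×2260 = 85880; condensed water 100 °C→T: 158.84(T − 100); water warms: 627×4.18×(T − 32.2) = 2620.9(T − 32.2)
2779.7 T = 85880 + 15884 + 84392 = 186156
T ≈ 66.97 °C — below 100 °C, confirming all the steam condensed.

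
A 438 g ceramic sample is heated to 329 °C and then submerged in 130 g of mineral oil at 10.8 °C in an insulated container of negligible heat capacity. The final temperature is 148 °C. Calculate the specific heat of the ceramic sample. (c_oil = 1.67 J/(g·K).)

m_s c (T_s − T_f) = m_oil c_oil (T_f − T_0):
438·c·(329 − 148) = 130·1.67·(148 − 10.8)
79278 c = 29786  ⇒  c ≈ 0.3757 J/(g·K)

c ≈ 0.376 J/(g·K)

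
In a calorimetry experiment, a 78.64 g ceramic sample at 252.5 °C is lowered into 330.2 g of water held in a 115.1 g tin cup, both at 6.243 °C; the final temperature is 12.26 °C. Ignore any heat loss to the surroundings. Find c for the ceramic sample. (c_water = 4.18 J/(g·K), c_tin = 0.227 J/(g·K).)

Conservation of energy gives ΣQ = 0:
78.64×c×(12.26 − 252.5) + 330.2×4.18×(12.26 − 6.243) + 115.1×0.227×(12.26 − 6.243) = 0
-18892 c = -8462.1
c = -8462.1/-18892 ≈ 0.4479 J/(g·K)

c ≈ 0.448 J/(g·K)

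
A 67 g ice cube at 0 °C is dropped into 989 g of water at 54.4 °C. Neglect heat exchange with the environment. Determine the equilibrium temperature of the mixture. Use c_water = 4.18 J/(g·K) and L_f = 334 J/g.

Sum of m c ΔT and latent-heat terms is zero:
latent heat to melt: 67·334 = 22378
  meltwater 0→T: 67·4.18·T = 280.06 T
  water cools: 989·4.18·(T − 54.4) = 4134(T − 54.4)
4414.1 T = 224891 − 22378 = 202513
T ≈ 45.88 °C. Since T > 0 °C, the all-ice-melts assumption holds.

T_f ≈ 45.9 °C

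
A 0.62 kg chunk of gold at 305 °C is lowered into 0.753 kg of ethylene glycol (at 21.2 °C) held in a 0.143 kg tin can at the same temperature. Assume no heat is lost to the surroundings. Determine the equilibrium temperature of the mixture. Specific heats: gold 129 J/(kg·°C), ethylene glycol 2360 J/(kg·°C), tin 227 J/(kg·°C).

Heat gained plus heat lost sum to zero:
0.62*129*(T − 305) + 0.753*2360*(T − 21.2) + 0.143*227*(T − 21.2) = 0
79.98(T − 305) + 1777.1(T − 21.2) + 32.46(T − 21.2) = 0
1889.5 T = 62756
T = 62756 / 1889.5 = 33.2 °C

T_f ≈ 33.2 °C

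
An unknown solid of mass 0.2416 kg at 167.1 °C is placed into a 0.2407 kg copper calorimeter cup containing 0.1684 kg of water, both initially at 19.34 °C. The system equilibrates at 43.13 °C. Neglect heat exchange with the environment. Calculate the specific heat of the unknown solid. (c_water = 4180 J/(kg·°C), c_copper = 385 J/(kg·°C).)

Net heat exchanged in the isolated system is zero:
0.2416·c·(43.13 − 167.1) + 0.1684·4180·(43.13 − 19.34) + 0.2407·385·(43.13 − 19.34) = 0
-29.95 c = -18951
c = -18951/-29.95 ≈ 632.7 J/(kg·°C)

c ≈ 633 J/(kg·°C)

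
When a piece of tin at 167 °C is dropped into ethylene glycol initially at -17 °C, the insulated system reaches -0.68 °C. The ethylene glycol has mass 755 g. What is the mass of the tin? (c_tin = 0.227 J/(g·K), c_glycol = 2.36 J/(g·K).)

m ≈ 764 g

|Q_tin| = |Q_glycol|:
m×0.227×(167 − -0.68) = 755×2.36×(-0.68 − (-17))
38.06 m = 29079  ⇒  m ≈ 764 g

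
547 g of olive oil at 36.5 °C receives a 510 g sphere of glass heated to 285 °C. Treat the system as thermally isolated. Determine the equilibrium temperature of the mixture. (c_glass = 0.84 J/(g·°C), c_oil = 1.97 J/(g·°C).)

With ΣQ=0 the equilibrium temperature is the m·c-weighted mean:
T_f = (428.4×285 + 1077.6×36.5) / (428.4 + 1077.6)
    = 161426 / 1506 ≈ 107.19 °C

T_f ≈ 107.2 °C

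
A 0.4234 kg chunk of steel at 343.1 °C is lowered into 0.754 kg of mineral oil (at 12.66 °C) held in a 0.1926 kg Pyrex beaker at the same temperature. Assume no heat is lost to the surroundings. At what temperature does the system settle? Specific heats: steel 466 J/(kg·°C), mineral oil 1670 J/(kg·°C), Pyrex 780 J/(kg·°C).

T_f ≈ 53.2 °C

With ΣQ=0 the equilibrium temperature is the m·c-weighted mean:
T_f = (197.3*343.1 + 1259.2*12.66 + 150.23*12.66) / (197.3 + 1259.2 + 150.23)
    = 85538 / 1606.7 ≈ 53.24 °C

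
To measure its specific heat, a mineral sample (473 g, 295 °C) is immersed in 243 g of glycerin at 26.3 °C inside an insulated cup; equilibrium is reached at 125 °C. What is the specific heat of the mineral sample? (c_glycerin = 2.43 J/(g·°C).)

c ≈ 0.725 J/(g·°C)

Taking heat into each body as positive, Σ m c ΔT = 0:
473·c·(125 − 295) + 243·2.43·(125 − 26.3) = 0
-80410 c = -58281
c = -58281/-80410 ≈ 0.7248 J/(g·°C)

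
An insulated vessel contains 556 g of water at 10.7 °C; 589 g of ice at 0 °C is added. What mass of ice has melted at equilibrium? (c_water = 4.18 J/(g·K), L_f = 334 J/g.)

m_melted ≈ 74.5 g

Heat available from the water dropping to 0 °C: 556·4.18·10.7 = 24868 J.
Fully melting the ice requires m_ice L_f = 589·334 = 196726 J.
24868 J < 196726 J, so only part of the ice melts and the system sits at 0 °C.
Mass melted = 24868/334 ≈ 74.45 g.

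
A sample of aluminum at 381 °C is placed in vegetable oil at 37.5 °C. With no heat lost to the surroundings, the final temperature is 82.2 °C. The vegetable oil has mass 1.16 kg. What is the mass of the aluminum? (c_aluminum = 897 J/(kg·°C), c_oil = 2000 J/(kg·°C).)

m ≈ 0.387 kg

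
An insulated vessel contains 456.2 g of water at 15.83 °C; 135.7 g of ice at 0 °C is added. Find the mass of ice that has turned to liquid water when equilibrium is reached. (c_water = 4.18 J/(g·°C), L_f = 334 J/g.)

m_melted ≈ 90.4 g

Water can give up m c ΔT = 456.2·4.18·15.83 = 30186 J before reaching 0 °C.
Melting all 135.7 g of ice would need 135.7·334 = 45324 J.
30186 J < 45324 J, so only part of the ice melts and the system sits at 0 °C.
m_melted·334 = 30186  ⇒  m_melted ≈ 90.38 g.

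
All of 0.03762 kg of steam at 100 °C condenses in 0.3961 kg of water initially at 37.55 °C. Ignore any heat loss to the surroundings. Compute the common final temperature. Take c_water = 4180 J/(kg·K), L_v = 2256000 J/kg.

Sum of m c ΔT and latent-heat terms is zero:
latent heat released on condensation: 0.03762×2256000 = 84871
  condensed water 100 °C→T: 157.25(T − 100)
  original water: 1655.7(T − 37.55)
1812.9 T = 84871 + 15725 + 62171 = 162767
T ≈ 89.78 °C — below 100 °C, confirming all the steam condensed.

T_f ≈ 89.8 °C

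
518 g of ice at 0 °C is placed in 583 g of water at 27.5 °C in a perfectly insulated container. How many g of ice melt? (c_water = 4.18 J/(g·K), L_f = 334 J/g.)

m_melted ≈ 201 g

Water can give up m c ΔT = 583·4.18·27.5 = 67016 J before reaching 0 °C.
To melt every bit of ice: 518·334 = 173012 J.
67016 J < 173012 J, so only part of the ice melts and the system sits at 0 °C.
Mass melted = 67016/334 ≈ 200.6 g.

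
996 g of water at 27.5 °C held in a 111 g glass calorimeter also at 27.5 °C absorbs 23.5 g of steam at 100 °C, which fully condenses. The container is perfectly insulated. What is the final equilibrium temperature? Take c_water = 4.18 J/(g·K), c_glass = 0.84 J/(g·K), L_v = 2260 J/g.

T_f ≈ 41.3 °C

Energy balance with sensible and latent terms:
condense steam: −23.5·2260 = −53110
  condensed water 100 °C→T: 98.23(T − 100)
  original water: 4163.3(T − 27.5)
  cup: 93.24(T − 27.5)
4354.7 T = 53110 + 9823 + 117054 = 179987
T ≈ 41.33 °C (< 100 °C, so full condensation is consistent).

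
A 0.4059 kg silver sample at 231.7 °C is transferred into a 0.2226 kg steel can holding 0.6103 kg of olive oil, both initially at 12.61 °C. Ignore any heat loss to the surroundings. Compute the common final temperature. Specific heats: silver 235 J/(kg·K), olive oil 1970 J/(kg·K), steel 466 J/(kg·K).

T_f ≈ 27.5 °C

T_f is the heat-capacity-weighted average of the initial temperatures:
T_f = (95.39·231.7 + 1202.3·12.61 + 103.73·12.61) / (95.39 + 1202.3 + 103.73)
    = 38570 / 1401.4 ≈ 27.52 °C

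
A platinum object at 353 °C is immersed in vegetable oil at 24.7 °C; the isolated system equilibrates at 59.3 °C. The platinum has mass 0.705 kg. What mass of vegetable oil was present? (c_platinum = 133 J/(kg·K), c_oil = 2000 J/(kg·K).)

m ≈ 0.398 kg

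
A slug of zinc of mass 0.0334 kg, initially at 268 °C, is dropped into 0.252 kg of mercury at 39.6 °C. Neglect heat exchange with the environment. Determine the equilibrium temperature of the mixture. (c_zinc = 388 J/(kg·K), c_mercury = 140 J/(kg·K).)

T_f ≈ 101.0 °C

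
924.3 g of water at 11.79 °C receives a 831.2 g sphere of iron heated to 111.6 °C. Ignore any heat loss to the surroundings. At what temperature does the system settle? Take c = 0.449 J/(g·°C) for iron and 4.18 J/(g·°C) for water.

|Q_iron| = |Q_water|:
831.2×0.449×(111.6 − T) = 924.3×4.18×(T − 11.79)
373.21(111.6 − T) = 3863.6(T − 11.79)
4236.8 T = 87202  ⇒  T ≈ 20.58 °C

T_f ≈ 20.6 °C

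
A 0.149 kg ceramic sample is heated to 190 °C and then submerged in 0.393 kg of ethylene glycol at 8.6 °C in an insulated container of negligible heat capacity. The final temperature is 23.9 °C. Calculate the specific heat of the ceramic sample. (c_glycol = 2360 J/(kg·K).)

c ≈ 573 J/(kg·K)

Heat gained plus heat lost sum to zero:
0.149×c×(23.9 − 190) + 0.393×2360×(23.9 − 8.6) = 0
-24.75 c = -14190
c = -14190/-24.75 ≈ 573.4 J/(kg·K)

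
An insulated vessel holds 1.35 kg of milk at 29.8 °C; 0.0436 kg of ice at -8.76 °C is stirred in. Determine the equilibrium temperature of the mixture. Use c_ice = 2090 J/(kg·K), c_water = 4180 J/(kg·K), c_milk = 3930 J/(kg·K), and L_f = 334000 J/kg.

T_f ≈ 26.0 °C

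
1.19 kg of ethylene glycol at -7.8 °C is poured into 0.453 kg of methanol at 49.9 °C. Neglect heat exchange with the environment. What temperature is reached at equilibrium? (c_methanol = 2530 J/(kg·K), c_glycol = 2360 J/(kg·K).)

Energy conservation, ΣQ = 0:
0.453·2530·(T − 49.9) + 1.19·2360·(T − (-7.8)) = 0
3954.5 T = 35284
T = 35284/3954.5 ≈ 8.92 °C

T_f ≈ 8.9 °C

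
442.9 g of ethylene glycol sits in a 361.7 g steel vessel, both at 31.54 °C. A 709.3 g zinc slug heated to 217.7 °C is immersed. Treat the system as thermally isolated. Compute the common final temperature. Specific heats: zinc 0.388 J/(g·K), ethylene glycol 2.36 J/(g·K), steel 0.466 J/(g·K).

T_f ≈ 65.9 °C

Heat gained plus heat lost sum to zero:
709.3*0.388*(T − 217.7) + 442.9*2.36*(T − 31.54) + 361.7*0.466*(T − 31.54) = 0
275.21(T − 217.7) + 1045.2(T − 31.54) + 168.55(T − 31.54) = 0
1489 T = 98196
T ≈ 65.95 °C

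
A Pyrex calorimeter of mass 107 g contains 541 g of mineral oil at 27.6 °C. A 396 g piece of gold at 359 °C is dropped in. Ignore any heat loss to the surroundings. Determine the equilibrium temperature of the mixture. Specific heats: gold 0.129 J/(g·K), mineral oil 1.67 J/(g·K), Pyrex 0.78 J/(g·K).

T_f ≈ 43.9 °C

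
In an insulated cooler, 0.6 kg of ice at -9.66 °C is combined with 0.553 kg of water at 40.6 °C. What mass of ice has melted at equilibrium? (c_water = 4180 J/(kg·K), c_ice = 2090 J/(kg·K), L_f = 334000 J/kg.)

m_melted ≈ 0.245 kg

Cooling the water to 0 °C releases 0.553·4180·40.6 = 93849 J.
Warming the ice to 0 °C takes 0.6·2090·9.66 = 12114 J, leaving 81735 J for melting.
Melting all 0.6 kg of ice would need 0.6·334000 = 200400 J.
Since 81735 < 200400 J, not all the ice melts; equilibrium is at 0 °C.
Mass melted = 81735/334000 ≈ 0.2447 kg.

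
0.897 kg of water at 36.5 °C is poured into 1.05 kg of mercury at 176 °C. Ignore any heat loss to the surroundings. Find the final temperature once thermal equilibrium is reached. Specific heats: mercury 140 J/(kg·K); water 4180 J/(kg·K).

T_f ≈ 41.8 °C

Set heat shed by the hot body equal to heat absorbed by the cold body:
1.05×140×(176 − T) = 0.897×4180×(T − 36.5)
147(176 − T) = 3749.5(T − 36.5)
3896.5 T = 162727  ⇒  T ≈ 41.76 °C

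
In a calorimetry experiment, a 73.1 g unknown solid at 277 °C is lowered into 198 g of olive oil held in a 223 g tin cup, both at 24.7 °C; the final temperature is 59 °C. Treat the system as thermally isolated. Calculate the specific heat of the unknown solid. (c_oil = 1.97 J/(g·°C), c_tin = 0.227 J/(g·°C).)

c ≈ 0.949 J/(g·°C)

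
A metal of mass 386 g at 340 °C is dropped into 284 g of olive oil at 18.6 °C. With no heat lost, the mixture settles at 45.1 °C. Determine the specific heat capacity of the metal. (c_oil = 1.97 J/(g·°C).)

c ≈ 0.13 J/(g·°C)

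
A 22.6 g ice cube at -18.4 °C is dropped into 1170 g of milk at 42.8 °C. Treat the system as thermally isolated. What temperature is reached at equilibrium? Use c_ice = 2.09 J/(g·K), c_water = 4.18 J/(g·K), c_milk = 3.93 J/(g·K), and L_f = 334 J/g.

Conservation of energy gives ΣQ = 0:
warm ice to 0 °C: 22.6·2.09·(0 − (-18.4)) = 869.11
  latent heat to melt: 22.6·334 = 7548.4
  meltwater 0→T: 22.6·4.18·T = 94.47 T
  milk cools: 1170·3.93·(T − 42.8) = 4598.1(T − 42.8)
4692.6 T = 196799 − 8417.5 = 188381
T ≈ 40.14 °C. Since T > 0 °C, the all-ice-melts assumption holds.

T_f ≈ 40.1 °C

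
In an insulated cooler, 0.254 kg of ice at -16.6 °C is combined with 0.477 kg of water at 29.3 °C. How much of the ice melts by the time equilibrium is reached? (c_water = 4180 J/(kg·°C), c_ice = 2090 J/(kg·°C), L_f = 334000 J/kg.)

m_melted ≈ 0.149 kg

Cooling the water to 0 °C releases 0.477·4180·29.3 = 58420 J.
Warming the ice to 0 °C takes 0.254·2090·16.6 = 8812.3 J, leaving 49608 J for melting.
To melt every bit of ice: 0.254·334000 = 84836 J.
That's not enough to melt it all — equilibrium is at 0 °C with ice remaining.
Mass melted = 49608/334000 ≈ 0.1485 kg.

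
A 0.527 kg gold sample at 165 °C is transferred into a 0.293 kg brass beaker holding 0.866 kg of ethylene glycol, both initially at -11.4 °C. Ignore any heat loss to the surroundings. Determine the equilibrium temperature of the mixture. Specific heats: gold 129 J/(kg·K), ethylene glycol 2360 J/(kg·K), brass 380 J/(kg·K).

Conservation of energy gives ΣQ = 0:
0.527×129×(T − 165) + 0.866×2360×(T − (-11.4)) + 0.293×380×(T − (-11.4)) = 0
67.98(T − 165) + 2043.8(T − (-11.4)) + 111.34(T − (-11.4)) = 0
2223.1 T = -13351
T = -13351/2223.1 ≈ -6.01 °C

T_f ≈ -6.0 °C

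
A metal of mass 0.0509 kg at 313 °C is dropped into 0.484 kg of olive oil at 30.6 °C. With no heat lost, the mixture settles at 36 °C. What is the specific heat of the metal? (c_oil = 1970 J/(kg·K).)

Net heat exchanged in the isolated system is zero:
0.0509×c×(36 − 313) + 0.484×1970×(36 − 30.6) = 0
-14.1 c = -5148.8
c = -5148.8/-14.1 ≈ 365.2 J/(kg·K)

c ≈ 365 J/(kg·K)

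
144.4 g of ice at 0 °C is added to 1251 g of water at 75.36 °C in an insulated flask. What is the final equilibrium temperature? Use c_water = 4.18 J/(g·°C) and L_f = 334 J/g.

T_f ≈ 59.3 °C

Sum of m c ΔT and latent-heat terms is zero:
fusion: m_ice L_f = 144.4·334 = 48230
  warm the meltwater: 603.59 T
  water: 5229.2(T − 75.36)
5832.8 T = 394071 − 48230 = 345841
T ≈ 59.29 °C — above 0 °C, consistent with complete melting.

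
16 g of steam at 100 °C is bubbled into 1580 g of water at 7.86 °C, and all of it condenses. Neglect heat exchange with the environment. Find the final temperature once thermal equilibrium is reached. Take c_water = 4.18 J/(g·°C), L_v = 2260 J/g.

T_f ≈ 14.2 °C

Sum of m c ΔT and latent-heat terms is zero:
condense steam: −16×2260 = −36160; condensed water 100 °C→T: 66.88(T − 100); original water: 6604.4(T − 7.86)
6671.3 T = 36160 + 6688 + 51911 = 94759
T ≈ 14.20 °C, under the boiling point, so the assumption holds.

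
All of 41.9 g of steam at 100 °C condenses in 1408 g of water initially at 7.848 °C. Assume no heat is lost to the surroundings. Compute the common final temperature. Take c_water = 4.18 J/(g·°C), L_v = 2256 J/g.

Setting the total heat transfer to zero:
latent heat released on condensation: 41.9×2256 = 94526; condensed water 100 °C→T: 175.14(T − 100); original water: 5885.4(T − 7.848)
6060.6 T = 94526 + 17514 + 46189 = 158230
T ≈ 26.11 °C, under the boiling point, so the assumption holds.

T_f ≈ 26.1 °C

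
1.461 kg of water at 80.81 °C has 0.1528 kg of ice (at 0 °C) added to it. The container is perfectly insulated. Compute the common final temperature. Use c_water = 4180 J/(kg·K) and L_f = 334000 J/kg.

T_f ≈ 65.6 °C

Taking heat into each body as positive, Σ m c ΔT = 0:
melt ice: 0.1528×334000 = 51035
  warm the meltwater: 638.7 T
  water: 6107(T − 80.81)
6745.7 T = 493505 − 51035 = 442470
T ≈ 65.59 °C. Since T > 0 °C, the all-ice-melts assumption holds.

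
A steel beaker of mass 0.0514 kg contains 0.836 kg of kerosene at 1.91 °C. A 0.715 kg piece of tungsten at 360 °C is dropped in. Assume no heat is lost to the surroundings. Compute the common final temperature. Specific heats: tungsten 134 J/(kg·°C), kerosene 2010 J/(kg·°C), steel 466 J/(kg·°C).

T_f ≈ 21.0 °C

T_f is the heat-capacity-weighted average of the initial temperatures:
T_f = (95.81×360 + 1680.4×1.91 + 23.95×1.91) / (95.81 + 1680.4 + 23.95)
    = 37747 / 1800.1 ≈ 20.97 °C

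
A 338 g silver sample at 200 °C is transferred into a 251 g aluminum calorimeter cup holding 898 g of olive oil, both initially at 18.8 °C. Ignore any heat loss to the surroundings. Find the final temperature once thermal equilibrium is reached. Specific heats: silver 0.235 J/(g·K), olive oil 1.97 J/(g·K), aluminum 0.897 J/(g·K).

Net heat exchanged in the isolated system is zero:
338*0.235*(T − 200) + 898*1.97*(T − 18.8) + 251*0.897*(T − 18.8) = 0
2073.6 T = 53377
T = 53377 / 2073.6 = 25.7 °C

T_f ≈ 25.7 °C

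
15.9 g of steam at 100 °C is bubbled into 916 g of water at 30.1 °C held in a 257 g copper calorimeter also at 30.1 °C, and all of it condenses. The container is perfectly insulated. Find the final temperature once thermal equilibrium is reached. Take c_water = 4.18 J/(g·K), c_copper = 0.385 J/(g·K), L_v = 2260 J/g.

T_f ≈ 40.3 °C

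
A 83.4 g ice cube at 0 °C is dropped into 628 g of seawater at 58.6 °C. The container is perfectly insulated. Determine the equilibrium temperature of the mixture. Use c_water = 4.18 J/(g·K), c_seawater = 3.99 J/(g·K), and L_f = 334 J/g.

Conservation of energy gives ΣQ = 0:
latent heat to melt: 83.4·334 = 27856; meltwater 0→T: 83.4·4.18·T = 348.61 T; seawater: 2505.7(T − 58.6)
2854.3 T = 146835 − 27856 = 118980
T ≈ 41.68 °C. Since T > 0 °C, the all-ice-melts assumption holds.

T_f ≈ 41.7 °C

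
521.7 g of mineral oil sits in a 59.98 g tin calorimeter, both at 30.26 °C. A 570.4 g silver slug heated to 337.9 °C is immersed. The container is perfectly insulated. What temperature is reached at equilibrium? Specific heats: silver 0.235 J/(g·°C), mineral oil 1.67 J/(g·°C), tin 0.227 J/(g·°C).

T_f ≈ 70.7 °C

Setting the total heat transfer to zero:
570.4·0.235·(T − 337.9) + 521.7·1.67·(T − 30.26) + 59.98·0.227·(T − 30.26) = 0
(134.04 + 871.24 + 13.62) T = 134.04·337.9 + 871.24·30.26 + 13.62·30.26
T = 72069/1018.9 ≈ 70.73 °C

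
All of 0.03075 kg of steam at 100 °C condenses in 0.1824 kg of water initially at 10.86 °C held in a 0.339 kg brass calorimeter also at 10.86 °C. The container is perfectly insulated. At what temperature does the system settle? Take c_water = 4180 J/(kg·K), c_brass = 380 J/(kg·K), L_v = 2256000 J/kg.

Let T be the final temperature. ΣQ_i = 0:
latent heat released on condensation: 0.03075·2256000 = 69372; condensed water 100 °C→T: 128.53(T − 100); original water: 762.43(T − 10.86); cup: 128.82(T − 10.86)
1019.8 T = 69372 + 12854 + 9679 = 91904
T ≈ 90.12 °C, under the boiling point, so the assumption holds.

T_f ≈ 90.1 °C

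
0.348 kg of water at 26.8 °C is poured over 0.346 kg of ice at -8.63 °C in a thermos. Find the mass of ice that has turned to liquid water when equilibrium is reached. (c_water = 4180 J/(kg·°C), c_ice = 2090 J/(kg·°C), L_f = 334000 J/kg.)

Cooling the water to 0 °C releases 0.348×4180×26.8 = 38984 J.
Of that, 0.346×2090×8.63 = 6240.7 J goes to bring the ice to 0 °C, leaving 32744 J.
To melt every bit of ice: 0.346×334000 = 115564 J.
32744 J < 115564 J, so only part of the ice melts and the system sits at 0 °C.
m_melted×334000 = 32744  ⇒  m_melted ≈ 0.09803 kg.

m_melted ≈ 0.098 kg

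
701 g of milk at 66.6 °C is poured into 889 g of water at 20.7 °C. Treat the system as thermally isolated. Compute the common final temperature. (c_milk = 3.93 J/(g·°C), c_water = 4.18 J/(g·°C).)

Net heat exchanged in the isolated system is zero:
701*3.93*(T − 66.6) + 889*4.18*(T − 20.7) = 0
2754.9(T − 66.6) + 3716(T − 20.7) = 0
6470.9 T = 260400
T ≈ 40.24 °C

T_f ≈ 40.2 °C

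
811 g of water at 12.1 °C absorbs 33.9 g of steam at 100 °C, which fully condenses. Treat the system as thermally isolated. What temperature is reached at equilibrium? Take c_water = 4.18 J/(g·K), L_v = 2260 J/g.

T_f ≈ 37.3 °C

Sum of m c ΔT and latent-heat terms is zero:
steam→water at 100 °C releases m L_v = 33.9·2260 = 76614
  condensate cools 100→T: 33.9·4.18·(T − 100) = 141.7(T − 100)
  original water: 3390(T − 12.1)
3531.7 T = 76614 + 14170 + 41019 = 131803
T ≈ 37.32 °C, under the boiling point, so the assumption holds.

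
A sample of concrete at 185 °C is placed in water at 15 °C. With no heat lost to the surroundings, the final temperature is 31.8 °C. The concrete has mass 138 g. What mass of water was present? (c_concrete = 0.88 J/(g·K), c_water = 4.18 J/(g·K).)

m ≈ 265 g

Heat lost by the concrete = heat gained by the water:
138×0.88×(185 − 31.8) = m×4.18×(31.8 − 15)
70.22 m = 18605  ⇒  m ≈ 264.9 g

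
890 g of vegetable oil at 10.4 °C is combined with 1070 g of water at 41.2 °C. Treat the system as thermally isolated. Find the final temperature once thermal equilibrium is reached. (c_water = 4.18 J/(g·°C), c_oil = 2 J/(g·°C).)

T_f ≈ 32.4 °C

Setting the total heat transfer to zero:
1070·4.18·(T − 41.2) + 890·2·(T − 10.4) = 0
6252.6 T = 202783
T = 202783/6252.6 ≈ 32.43 °C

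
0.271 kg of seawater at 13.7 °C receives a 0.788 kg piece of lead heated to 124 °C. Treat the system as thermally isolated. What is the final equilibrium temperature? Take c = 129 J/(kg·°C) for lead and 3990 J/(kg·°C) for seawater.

Heat gained plus heat lost sum to zero:
0.788·129·(T − 124) + 0.271·3990·(T − 13.7) = 0
1182.9 T = 27419
T ≈ 23.18 °C

T_f ≈ 23.2 °C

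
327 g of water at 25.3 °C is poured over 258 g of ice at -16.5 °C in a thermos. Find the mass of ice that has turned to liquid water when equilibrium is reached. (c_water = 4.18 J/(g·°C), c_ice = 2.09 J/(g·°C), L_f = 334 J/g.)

m_melted ≈ 76.9 g

Heat available from the water dropping to 0 °C: 327·4.18·25.3 = 34582 J.
Warming the ice to 0 °C takes 258·2.09·16.5 = 8897.1 J, leaving 25684 J for melting.
Fully melting the ice requires m_ice L_f = 258·334 = 86172 J.
Since 25684 < 86172 J, not all the ice melts; equilibrium is at 0 °C.
m_melted·334 = 25684  ⇒  m_melted ≈ 76.9 g.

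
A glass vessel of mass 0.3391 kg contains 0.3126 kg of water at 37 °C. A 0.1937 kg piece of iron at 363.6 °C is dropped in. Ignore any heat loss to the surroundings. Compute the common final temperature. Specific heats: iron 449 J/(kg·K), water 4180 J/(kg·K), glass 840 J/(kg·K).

T_f ≈ 53.9 °C

Net heat exchanged in the isolated system is zero:
0.1937·449·(T − 363.6) + 0.3126·4180·(T − 37) + 0.3391·840·(T − 37) = 0
86.97(T − 363.6) + 1306.7(T − 37) + 284.84(T − 37) = 0
1678.5 T = 90509
T = 90509 / 1678.5 = 53.9 °C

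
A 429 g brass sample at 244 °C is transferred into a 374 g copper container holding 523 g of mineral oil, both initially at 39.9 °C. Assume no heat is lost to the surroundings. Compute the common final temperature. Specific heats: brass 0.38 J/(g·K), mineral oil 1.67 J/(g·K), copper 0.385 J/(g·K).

Conservation of energy gives ΣQ = 0:
429·0.38·(T − 244) + 523·1.67·(T − 39.9) + 374·0.385·(T − 39.9) = 0
(163.02 + 873.41 + 143.99) T = 163.02·244 + 873.41·39.9 + 143.99·39.9
T ≈ 68.09 °C

T_f ≈ 68.1 °C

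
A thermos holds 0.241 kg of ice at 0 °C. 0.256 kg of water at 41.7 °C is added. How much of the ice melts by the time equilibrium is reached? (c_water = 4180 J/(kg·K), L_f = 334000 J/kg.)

Heat available from the water dropping to 0 °C: 0.256×4180×41.7 = 44622 J.
Melting all 0.241 kg of ice would need 0.241×334000 = 80494 J.
Since 44622 < 80494 J, not all the ice melts; equilibrium is at 0 °C.
Mass melted = 44622/334000 ≈ 0.1336 kg.

m_melted ≈ 0.134 kg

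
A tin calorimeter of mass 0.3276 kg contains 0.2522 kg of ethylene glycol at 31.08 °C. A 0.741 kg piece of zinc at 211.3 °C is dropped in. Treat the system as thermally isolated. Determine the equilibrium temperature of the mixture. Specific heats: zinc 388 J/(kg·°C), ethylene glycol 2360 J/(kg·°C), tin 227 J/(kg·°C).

T_f ≈ 85.2 °C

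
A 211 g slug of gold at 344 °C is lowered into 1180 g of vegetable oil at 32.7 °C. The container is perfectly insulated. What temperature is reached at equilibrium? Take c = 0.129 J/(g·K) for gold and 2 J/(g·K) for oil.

T_f ≈ 36.2 °C

With ΣQ=0 the equilibrium temperature is the m·c-weighted mean:
T_f = (27.22×344 + 2360×32.7) / (27.22 + 2360)
    = 86535 / 2387.2 ≈ 36.25 °C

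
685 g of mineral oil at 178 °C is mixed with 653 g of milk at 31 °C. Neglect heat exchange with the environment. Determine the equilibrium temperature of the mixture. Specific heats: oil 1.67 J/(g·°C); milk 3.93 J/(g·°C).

T_f ≈ 76.3 °C

|Q_oil| = |Q_milk|:
685×1.67×(178 − T) = 653×3.93×(T − 31)
1144(178 − T) = 2566.3(T − 31)
3710.2 T = 283178  ⇒  T ≈ 76.32 °C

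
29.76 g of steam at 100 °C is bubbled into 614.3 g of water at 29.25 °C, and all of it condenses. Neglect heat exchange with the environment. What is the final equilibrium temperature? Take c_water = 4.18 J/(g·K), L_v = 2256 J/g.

T_f ≈ 57.5 °C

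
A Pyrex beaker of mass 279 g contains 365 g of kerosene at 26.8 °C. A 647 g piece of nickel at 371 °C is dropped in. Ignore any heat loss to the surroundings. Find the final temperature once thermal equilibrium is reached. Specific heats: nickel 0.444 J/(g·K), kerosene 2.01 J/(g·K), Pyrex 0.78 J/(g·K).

T_f ≈ 106.6 °C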